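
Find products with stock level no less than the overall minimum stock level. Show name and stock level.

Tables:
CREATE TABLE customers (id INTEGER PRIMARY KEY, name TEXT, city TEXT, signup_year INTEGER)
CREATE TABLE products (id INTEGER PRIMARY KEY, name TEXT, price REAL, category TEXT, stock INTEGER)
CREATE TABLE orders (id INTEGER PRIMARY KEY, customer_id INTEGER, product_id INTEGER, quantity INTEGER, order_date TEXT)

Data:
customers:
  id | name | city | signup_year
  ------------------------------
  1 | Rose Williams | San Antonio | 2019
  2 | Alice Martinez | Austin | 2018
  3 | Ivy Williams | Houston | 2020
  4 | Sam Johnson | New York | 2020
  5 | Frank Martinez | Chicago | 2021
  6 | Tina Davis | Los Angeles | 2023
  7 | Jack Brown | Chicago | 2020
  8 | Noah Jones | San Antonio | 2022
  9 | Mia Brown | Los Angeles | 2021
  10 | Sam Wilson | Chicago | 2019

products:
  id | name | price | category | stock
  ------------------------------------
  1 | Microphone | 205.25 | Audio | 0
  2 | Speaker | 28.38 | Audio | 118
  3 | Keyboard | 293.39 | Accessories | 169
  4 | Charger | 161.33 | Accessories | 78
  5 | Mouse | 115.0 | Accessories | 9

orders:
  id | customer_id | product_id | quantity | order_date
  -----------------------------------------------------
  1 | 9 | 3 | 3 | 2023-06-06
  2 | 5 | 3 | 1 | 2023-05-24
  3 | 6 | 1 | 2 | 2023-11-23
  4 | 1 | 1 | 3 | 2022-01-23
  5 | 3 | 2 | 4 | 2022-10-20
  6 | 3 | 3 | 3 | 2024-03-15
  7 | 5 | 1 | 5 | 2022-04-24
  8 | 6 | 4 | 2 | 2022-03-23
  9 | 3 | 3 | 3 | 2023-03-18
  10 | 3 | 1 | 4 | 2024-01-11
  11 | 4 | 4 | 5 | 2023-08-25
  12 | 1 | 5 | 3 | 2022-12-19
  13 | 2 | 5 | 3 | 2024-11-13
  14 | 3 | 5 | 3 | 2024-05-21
SELECT name, stock FROM products WHERE stock >= (SELECT MIN(stock) FROM products)

Execution result:
name | stock
Microphone | 0
Speaker | 118
Keyboard | 169
Charger | 78
Mouse | 9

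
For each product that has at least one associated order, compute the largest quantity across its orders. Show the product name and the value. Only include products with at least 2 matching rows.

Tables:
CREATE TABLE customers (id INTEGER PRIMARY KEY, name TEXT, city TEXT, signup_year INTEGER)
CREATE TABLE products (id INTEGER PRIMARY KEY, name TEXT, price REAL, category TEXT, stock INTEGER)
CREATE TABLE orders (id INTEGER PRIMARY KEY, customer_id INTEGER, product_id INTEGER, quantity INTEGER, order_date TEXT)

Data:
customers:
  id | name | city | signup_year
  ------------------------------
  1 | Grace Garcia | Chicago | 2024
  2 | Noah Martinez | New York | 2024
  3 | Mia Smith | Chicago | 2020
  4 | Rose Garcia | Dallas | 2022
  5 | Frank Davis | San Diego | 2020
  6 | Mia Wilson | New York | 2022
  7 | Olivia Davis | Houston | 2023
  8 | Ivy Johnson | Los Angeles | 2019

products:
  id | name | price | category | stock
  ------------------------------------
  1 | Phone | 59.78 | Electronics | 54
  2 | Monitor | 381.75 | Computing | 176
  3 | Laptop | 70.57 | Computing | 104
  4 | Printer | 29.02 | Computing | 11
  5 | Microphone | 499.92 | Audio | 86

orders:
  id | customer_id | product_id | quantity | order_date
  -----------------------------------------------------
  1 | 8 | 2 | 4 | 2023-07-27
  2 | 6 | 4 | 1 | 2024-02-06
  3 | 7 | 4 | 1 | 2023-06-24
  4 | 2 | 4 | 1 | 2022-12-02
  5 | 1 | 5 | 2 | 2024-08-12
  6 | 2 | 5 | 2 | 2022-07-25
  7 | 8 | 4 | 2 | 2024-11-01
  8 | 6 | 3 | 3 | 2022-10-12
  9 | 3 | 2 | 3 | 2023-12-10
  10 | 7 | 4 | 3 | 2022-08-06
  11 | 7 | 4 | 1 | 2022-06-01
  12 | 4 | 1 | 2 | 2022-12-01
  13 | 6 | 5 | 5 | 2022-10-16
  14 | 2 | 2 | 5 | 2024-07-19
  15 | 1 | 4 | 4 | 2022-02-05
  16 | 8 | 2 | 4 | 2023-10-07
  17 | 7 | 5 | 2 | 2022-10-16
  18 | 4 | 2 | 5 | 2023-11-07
SELECT p.name, MAX(c.quantity) AS max_quantity FROM orders c JOIN products p ON c.product_id = p.id GROUP BY p.id, p.name HAVING COUNT(*) >= 2

Execution result:
name | max_quantity
Monitor | 5
Printer | 4
Microphone | 5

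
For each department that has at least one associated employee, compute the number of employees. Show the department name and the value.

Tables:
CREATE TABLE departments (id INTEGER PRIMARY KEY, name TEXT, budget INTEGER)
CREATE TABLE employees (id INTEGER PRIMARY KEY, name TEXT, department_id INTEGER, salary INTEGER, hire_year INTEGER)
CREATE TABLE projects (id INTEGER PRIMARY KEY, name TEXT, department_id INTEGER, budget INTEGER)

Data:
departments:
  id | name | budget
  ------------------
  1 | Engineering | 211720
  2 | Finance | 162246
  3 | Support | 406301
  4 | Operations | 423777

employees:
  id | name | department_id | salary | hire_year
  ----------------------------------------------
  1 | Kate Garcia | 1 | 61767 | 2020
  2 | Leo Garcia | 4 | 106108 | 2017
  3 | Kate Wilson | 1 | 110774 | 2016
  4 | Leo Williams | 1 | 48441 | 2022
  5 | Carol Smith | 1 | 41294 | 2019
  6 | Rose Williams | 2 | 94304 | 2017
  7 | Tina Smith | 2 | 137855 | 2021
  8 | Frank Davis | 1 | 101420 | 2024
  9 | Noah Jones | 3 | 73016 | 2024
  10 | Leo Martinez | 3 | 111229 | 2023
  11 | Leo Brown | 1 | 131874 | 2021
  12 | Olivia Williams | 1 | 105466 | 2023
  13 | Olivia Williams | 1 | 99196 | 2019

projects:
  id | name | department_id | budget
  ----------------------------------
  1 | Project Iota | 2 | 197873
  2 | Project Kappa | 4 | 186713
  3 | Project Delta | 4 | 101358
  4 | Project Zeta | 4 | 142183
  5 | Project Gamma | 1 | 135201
SELECT p.name, COUNT(*) AS n FROM employees c JOIN departments p ON c.department_id = p.id GROUP BY p.id, p.name

Execution result:
name | n
Engineering | 8
Finance | 2
Support | 2
Operations | 1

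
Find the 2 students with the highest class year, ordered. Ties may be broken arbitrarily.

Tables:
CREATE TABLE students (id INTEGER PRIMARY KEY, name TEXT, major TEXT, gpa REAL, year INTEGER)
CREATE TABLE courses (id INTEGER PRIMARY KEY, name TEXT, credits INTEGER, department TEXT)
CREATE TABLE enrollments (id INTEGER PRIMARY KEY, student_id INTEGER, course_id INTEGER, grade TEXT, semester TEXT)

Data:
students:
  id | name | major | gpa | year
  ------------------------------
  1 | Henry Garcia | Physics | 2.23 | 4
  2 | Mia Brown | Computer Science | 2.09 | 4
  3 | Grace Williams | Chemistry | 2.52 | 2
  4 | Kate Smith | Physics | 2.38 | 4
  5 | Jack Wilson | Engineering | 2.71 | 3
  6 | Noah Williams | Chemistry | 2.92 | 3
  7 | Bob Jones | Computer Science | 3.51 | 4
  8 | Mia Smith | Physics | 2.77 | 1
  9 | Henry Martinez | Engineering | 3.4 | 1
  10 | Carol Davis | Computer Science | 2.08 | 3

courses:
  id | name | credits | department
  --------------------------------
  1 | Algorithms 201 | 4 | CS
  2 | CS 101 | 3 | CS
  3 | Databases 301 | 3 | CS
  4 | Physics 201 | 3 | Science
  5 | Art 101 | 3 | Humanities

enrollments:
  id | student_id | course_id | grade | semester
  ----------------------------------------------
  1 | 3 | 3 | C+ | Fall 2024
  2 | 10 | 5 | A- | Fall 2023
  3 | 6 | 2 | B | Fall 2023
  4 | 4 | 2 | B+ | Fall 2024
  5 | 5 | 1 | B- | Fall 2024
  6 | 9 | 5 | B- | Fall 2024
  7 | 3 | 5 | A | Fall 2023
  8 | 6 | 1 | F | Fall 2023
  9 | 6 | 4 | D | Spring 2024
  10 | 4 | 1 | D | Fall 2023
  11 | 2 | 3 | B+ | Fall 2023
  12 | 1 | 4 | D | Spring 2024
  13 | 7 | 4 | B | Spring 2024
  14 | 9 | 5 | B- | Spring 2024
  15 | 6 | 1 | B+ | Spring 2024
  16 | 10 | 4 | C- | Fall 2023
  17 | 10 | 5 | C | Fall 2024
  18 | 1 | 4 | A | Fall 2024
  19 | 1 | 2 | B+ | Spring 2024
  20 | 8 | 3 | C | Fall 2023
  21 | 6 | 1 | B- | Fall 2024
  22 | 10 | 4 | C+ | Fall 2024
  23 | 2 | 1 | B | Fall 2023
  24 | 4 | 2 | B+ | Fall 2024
SELECT name, year FROM students ORDER BY year DESC LIMIT 2

Execution result:
name | year
Henry Garcia | 4
Mia Brown | 4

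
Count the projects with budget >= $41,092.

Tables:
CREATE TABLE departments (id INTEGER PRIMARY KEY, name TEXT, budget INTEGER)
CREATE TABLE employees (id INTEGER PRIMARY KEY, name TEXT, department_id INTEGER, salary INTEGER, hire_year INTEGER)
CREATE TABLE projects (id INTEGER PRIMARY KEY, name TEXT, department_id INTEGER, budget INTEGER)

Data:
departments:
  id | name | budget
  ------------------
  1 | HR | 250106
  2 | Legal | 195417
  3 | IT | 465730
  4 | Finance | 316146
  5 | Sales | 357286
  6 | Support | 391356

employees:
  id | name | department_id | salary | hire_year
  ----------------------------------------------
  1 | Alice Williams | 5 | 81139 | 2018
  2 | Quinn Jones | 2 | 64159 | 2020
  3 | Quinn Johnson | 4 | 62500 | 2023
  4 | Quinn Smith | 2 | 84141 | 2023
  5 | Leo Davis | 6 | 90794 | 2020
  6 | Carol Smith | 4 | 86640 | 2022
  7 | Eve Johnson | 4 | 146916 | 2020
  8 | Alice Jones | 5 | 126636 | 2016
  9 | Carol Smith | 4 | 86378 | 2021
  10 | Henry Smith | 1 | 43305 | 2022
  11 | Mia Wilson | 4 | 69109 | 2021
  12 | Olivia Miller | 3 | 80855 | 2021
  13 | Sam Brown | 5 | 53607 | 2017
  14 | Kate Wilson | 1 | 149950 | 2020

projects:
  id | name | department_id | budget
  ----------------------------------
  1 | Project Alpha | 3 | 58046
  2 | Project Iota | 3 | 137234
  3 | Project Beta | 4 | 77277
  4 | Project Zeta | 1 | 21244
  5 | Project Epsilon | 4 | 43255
SELECT COUNT(*) FROM projects WHERE budget >= 41092

Execution result:
4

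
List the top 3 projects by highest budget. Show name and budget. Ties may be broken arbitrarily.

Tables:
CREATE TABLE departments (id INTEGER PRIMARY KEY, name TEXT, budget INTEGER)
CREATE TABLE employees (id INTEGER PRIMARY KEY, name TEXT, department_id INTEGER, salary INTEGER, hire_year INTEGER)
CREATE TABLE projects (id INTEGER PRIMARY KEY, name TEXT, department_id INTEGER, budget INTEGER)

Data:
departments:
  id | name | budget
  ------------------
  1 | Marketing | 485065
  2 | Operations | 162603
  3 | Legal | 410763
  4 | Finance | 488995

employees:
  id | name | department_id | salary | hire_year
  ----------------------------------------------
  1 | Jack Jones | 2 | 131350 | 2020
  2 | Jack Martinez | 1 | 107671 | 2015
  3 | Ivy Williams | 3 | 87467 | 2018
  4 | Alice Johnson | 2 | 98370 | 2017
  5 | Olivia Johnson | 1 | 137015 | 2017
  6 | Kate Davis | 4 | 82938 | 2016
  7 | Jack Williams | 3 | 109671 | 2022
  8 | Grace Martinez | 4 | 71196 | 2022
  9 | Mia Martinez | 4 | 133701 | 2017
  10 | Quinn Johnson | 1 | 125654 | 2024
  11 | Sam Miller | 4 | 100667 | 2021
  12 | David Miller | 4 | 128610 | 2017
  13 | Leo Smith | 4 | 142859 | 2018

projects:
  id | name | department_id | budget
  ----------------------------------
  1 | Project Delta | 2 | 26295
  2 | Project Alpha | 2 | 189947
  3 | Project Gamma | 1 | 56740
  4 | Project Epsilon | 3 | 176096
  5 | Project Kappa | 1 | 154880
SELECT name, budget FROM projects ORDER BY budget DESC LIMIT 3

Execution result:
name | budget
Project Alpha | 189947
Project Epsilon | 176096
Project Kappa | 154880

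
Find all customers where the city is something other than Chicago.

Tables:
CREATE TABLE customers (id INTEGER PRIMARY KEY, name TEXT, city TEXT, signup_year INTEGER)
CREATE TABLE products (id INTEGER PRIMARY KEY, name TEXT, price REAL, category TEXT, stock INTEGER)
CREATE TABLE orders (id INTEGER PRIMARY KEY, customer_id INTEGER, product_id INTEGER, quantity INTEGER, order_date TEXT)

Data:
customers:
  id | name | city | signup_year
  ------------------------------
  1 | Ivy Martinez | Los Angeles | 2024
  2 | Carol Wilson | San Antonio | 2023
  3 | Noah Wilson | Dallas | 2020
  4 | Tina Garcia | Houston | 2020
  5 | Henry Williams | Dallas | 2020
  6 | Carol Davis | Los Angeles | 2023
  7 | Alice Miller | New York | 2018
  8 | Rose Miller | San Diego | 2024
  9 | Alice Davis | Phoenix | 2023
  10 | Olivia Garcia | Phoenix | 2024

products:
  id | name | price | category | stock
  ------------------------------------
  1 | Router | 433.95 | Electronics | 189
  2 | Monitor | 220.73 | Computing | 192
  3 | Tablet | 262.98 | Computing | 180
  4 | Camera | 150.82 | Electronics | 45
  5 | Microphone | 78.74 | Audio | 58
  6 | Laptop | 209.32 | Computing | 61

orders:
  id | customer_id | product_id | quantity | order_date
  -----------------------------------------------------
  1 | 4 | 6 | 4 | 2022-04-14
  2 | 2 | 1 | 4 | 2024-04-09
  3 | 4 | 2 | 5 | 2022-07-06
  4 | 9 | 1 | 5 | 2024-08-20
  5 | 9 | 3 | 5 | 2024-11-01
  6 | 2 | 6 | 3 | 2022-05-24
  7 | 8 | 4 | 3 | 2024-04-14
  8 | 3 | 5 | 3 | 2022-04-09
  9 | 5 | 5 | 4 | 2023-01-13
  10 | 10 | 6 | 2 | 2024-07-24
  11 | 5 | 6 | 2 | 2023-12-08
SELECT name, city FROM customers WHERE city <> 'Chicago'

Execution result:
name | city
Ivy Martinez | Los Angeles
Carol Wilson | San Antonio
Noah Wilson | Dallas
Tina Garcia | Houston
Henry Williams | Dallas
Carol Davis | Los Angeles
Alice Miller | New York
Rose Miller | San Diego
Alice Davis | Phoenix
Olivia Garcia | Phoenix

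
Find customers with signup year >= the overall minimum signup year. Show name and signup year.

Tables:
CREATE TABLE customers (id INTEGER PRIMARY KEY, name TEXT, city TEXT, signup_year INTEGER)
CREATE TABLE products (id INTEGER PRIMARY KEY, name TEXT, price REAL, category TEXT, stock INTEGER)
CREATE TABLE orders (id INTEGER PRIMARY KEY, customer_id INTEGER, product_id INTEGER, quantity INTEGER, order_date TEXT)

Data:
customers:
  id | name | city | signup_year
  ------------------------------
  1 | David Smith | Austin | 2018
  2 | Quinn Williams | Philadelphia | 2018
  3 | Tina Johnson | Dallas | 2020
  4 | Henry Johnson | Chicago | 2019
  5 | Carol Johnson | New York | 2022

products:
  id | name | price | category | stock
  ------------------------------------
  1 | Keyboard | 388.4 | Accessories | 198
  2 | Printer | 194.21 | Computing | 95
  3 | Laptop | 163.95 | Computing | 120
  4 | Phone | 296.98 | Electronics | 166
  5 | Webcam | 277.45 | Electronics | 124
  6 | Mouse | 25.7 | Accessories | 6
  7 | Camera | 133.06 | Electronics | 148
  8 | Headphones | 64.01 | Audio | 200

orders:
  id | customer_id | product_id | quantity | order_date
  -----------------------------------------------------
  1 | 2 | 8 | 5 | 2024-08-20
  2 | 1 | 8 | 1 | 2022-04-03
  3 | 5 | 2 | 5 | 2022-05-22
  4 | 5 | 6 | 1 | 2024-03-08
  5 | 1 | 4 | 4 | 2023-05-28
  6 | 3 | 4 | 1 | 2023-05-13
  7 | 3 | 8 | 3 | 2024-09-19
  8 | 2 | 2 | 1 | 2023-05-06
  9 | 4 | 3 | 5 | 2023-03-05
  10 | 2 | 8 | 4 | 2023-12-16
SELECT name, signup_year FROM customers WHERE signup_year >= (SELECT MIN(signup_year) FROM customers)

Execution result:
name | signup_year
David Smith | 2018
Quinn Williams | 2018
Tina Johnson | 2020
Henry Johnson | 2019
Carol Johnson | 2022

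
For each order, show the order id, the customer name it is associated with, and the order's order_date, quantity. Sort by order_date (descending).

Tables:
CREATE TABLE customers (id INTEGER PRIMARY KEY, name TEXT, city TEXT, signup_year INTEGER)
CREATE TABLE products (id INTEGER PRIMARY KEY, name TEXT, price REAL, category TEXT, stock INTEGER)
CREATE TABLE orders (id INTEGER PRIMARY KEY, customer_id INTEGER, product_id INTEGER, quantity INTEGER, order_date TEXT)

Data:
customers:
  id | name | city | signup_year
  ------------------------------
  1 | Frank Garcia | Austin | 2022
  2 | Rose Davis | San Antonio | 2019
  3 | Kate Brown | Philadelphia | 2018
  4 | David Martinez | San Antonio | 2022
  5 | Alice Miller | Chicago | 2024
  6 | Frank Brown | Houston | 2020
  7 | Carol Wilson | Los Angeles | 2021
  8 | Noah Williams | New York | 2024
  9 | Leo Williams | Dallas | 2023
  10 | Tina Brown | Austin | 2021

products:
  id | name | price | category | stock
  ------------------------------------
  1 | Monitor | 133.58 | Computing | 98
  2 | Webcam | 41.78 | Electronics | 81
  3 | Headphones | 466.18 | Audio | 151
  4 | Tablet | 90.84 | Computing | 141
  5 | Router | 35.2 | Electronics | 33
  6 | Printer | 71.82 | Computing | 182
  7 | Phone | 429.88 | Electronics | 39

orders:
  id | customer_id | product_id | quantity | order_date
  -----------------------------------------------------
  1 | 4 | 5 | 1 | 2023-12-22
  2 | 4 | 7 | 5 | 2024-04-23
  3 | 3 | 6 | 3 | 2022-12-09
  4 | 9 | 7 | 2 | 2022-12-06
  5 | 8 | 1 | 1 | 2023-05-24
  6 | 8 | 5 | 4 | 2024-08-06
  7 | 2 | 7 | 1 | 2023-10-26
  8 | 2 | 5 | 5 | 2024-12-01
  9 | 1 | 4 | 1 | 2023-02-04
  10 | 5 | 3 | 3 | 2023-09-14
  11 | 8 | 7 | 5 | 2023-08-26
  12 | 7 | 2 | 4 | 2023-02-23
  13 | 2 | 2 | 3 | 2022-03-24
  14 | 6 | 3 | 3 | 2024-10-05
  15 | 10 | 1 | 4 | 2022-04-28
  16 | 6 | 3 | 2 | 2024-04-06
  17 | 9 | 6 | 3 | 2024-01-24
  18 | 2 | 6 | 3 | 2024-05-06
SELECT c.id, p.name AS customer, c.order_date, c.quantity FROM orders c JOIN customers p ON c.customer_id = p.id ORDER BY c.order_date DESC

Execution result:
id | customer | order_date | quantity
8 | Rose Davis | 2024-12-01 | 5
14 | Frank Brown | 2024-10-05 | 3
6 | Noah Williams | 2024-08-06 | 4
18 | Rose Davis | 2024-05-06 | 3
2 | David Martinez | 2024-04-23 | 5
16 | Frank Brown | 2024-04-06 | 2
17 | Leo Williams | 2024-01-24 | 3
1 | David Martinez | 2023-12-22 | 1
7 | Rose Davis | 2023-10-26 | 1
10 | Alice Miller | 2023-09-14 | 3
11 | Noah Williams | 2023-08-26 | 5
5 | Noah Williams | 2023-05-24 | 1
12 | Carol Wilson | 2023-02-23 | 4
9 | Frank Garcia | 2023-02-04 | 1
3 | Kate Brown | 2022-12-09 | 3
4 | Leo Williams | 2022-12-06 | 2
15 | Tina Brown | 2022-04-28 | 4
13 | Rose Davis | 2022-03-24 | 3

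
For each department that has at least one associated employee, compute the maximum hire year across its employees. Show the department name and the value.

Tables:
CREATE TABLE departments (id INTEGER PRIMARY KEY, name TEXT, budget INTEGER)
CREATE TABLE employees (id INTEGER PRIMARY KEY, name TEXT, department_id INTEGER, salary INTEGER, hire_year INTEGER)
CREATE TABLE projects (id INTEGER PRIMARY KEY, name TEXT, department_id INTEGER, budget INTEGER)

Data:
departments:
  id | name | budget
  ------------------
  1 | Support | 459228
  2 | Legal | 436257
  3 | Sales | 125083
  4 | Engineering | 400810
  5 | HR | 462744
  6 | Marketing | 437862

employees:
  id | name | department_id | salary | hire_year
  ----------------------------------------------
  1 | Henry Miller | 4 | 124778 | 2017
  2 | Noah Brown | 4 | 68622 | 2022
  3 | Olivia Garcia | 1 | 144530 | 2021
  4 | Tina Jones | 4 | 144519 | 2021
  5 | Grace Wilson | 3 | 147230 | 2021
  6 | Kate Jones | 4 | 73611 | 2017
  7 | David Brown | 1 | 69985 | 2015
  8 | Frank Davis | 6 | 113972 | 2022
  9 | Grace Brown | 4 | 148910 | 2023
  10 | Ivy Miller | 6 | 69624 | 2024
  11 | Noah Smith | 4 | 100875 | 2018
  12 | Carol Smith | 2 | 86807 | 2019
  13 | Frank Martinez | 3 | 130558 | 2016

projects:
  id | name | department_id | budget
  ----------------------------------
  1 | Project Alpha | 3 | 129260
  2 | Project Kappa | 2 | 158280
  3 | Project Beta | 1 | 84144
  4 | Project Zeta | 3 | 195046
SELECT p.name, MAX(c.hire_year) AS max_hire_year FROM employees c JOIN departments p ON c.department_id = p.id GROUP BY p.id, p.name

Execution result:
name | max_hire_year
Support | 2021
Legal | 2019
Sales | 2021
Engineering | 2023
Marketing | 2024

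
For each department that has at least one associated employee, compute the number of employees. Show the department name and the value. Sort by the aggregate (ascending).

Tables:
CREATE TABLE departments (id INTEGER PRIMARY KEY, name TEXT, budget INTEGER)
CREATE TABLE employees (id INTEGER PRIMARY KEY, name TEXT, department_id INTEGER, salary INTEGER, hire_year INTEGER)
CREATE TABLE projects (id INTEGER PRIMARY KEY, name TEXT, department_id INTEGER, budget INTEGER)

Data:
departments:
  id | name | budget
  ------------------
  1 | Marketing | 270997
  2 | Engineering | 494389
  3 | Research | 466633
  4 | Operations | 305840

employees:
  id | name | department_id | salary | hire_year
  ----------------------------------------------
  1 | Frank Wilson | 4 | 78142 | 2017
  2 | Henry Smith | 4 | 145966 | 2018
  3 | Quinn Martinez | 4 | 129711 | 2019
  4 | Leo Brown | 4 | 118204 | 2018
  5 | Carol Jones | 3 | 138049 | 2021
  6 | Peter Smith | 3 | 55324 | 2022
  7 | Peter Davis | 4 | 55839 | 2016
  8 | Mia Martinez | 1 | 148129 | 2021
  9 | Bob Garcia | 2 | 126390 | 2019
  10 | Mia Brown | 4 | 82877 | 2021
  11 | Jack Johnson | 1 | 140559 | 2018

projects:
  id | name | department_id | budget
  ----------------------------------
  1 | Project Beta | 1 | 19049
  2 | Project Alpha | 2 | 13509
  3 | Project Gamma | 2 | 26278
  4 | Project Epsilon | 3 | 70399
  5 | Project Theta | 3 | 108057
SELECT p.name, COUNT(*) AS n FROM employees c JOIN departments p ON c.department_id = p.id GROUP BY p.id, p.name ORDER BY n ASC

Execution result:
name | n
Engineering | 1
Marketing | 2
Research | 2
Operations | 6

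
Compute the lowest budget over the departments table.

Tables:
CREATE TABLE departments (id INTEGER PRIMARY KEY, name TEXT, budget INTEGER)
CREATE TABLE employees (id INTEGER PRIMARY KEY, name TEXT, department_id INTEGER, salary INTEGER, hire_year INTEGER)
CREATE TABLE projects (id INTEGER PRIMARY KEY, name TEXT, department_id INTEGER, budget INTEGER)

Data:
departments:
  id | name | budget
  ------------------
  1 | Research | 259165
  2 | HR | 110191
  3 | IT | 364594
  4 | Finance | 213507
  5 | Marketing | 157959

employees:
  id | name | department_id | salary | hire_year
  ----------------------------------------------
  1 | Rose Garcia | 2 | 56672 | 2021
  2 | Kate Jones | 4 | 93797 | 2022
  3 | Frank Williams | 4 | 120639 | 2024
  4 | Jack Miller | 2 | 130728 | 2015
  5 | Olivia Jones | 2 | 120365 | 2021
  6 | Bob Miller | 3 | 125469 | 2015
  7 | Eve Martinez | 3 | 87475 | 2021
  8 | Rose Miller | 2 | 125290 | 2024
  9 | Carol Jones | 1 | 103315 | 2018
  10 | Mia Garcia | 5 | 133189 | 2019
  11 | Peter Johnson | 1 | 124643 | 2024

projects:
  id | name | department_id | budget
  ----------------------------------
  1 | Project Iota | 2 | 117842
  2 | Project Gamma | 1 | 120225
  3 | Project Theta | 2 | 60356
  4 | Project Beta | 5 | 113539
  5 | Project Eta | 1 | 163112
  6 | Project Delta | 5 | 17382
SELECT MIN(budget) FROM departments

Execution result:
110191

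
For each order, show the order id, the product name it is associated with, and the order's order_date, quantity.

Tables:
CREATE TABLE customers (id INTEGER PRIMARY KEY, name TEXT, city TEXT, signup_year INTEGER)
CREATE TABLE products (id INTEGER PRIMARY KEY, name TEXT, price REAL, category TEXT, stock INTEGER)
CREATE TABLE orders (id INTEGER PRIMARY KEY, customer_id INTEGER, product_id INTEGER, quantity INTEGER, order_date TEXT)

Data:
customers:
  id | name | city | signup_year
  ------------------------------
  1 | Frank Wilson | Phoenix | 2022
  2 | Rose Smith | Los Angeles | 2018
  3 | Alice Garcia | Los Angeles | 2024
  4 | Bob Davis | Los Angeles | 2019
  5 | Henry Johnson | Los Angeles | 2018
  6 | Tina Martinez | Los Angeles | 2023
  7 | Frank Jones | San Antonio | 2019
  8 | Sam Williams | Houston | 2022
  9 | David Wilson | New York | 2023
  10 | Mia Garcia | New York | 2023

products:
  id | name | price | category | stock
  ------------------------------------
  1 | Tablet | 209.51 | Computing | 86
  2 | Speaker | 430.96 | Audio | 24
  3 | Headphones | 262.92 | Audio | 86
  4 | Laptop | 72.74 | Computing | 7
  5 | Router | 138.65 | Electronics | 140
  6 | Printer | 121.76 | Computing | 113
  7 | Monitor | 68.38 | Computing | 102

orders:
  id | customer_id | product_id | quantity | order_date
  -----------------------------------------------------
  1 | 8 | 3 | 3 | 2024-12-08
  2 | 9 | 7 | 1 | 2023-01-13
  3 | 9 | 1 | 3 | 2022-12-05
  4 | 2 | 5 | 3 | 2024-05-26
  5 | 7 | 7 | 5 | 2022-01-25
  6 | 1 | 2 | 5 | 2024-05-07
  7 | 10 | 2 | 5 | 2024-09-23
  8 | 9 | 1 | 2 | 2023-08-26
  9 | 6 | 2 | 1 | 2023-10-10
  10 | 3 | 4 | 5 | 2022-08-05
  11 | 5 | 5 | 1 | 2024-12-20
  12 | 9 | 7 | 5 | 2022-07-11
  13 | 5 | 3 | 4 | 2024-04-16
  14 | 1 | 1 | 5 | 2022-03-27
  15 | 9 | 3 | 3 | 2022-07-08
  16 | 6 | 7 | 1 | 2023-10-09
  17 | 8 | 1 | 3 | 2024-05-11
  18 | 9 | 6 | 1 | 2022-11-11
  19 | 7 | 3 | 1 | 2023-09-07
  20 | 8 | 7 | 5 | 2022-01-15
SELECT c.id, p.name AS product, c.order_date, c.quantity FROM orders c JOIN products p ON c.product_id = p.id

Execution result:
id | product | order_date | quantity
1 | Headphones | 2024-12-08 | 3
2 | Monitor | 2023-01-13 | 1
3 | Tablet | 2022-12-05 | 3
4 | Router | 2024-05-26 | 3
5 | Monitor | 2022-01-25 | 5
6 | Speaker | 2024-05-07 | 5
7 | Speaker | 2024-09-23 | 5
8 | Tablet | 2023-08-26 | 2
9 | Speaker | 2023-10-10 | 1
10 | Laptop | 2022-08-05 | 5
11 | Router | 2024-12-20 | 1
12 | Monitor | 2022-07-11 | 5
13 | Headphones | 2024-04-16 | 4
14 | Tablet | 2022-03-27 | 5
15 | Headphones | 2022-07-08 | 3
16 | Monitor | 2023-10-09 | 1
17 | Tablet | 2024-05-11 | 3
18 | Printer | 2022-11-11 | 1
19 | Headphones | 2023-09-07 | 1
20 | Monitor | 2022-01-15 | 5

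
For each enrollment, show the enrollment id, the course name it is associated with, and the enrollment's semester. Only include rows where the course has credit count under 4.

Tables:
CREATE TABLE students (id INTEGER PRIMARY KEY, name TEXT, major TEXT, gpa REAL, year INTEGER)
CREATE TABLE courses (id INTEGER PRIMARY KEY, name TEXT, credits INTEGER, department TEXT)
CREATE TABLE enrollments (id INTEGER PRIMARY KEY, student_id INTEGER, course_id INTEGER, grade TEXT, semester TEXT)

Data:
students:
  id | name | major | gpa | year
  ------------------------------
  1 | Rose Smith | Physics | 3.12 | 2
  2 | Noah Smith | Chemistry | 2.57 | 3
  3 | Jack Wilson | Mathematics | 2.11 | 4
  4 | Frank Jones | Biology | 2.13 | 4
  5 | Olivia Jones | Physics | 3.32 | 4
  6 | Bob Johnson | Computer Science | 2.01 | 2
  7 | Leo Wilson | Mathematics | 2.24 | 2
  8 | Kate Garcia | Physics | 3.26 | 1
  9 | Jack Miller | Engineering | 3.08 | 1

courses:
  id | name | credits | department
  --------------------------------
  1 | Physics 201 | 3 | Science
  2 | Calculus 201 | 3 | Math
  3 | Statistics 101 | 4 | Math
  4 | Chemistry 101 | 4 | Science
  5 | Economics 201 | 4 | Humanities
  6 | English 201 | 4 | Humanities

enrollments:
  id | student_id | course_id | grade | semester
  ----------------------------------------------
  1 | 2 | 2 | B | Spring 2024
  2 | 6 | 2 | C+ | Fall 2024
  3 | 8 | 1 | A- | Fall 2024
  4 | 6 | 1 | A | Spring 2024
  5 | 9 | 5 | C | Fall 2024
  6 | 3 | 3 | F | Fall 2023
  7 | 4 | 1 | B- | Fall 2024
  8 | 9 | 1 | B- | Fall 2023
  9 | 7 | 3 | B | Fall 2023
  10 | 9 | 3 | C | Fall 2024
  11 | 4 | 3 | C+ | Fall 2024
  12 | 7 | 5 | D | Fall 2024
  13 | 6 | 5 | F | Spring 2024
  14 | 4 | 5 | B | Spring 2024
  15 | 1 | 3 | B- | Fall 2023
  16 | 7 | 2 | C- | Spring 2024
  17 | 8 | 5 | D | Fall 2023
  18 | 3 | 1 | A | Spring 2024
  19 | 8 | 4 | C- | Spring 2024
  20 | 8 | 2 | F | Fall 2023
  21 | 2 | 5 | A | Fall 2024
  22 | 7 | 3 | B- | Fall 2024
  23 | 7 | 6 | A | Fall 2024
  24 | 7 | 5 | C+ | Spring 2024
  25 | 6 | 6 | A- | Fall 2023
SELECT c.id, p.name AS course, c.semester FROM enrollments c JOIN courses p ON c.course_id = p.id WHERE p.credits < 4

Execution result:
id | course | semester
1 | Calculus 201 | Spring 2024
2 | Calculus 201 | Fall 2024
3 | Physics 201 | Fall 2024
4 | Physics 201 | Spring 2024
7 | Physics 201 | Fall 2024
8 | Physics 201 | Fall 2023
16 | Calculus 201 | Spring 2024
18 | Physics 201 | Spring 2024
20 | Calculus 201 | Fall 2023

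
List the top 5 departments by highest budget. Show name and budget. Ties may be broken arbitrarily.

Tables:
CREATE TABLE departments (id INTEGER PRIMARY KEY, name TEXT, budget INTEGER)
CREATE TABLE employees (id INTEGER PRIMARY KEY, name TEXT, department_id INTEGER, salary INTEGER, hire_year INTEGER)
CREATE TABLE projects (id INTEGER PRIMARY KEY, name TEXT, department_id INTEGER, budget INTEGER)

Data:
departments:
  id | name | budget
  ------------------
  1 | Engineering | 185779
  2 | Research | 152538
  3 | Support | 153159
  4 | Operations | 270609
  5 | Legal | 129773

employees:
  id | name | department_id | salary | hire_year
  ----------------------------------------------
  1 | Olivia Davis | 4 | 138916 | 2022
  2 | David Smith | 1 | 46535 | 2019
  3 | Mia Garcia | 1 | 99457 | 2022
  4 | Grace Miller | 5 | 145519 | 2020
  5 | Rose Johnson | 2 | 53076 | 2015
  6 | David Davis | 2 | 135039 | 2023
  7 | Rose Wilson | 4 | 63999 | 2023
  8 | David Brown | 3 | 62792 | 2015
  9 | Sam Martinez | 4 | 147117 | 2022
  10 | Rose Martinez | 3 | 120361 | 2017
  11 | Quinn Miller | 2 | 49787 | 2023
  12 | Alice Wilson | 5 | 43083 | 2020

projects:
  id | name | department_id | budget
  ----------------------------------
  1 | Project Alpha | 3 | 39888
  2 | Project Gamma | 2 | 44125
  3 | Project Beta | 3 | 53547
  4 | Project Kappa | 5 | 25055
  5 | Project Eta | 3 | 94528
SELECT name, budget FROM departments ORDER BY budget DESC LIMIT 5

Execution result:
name | budget
Operations | 270609
Engineering | 185779
Support | 153159
Research | 152538
Legal | 129773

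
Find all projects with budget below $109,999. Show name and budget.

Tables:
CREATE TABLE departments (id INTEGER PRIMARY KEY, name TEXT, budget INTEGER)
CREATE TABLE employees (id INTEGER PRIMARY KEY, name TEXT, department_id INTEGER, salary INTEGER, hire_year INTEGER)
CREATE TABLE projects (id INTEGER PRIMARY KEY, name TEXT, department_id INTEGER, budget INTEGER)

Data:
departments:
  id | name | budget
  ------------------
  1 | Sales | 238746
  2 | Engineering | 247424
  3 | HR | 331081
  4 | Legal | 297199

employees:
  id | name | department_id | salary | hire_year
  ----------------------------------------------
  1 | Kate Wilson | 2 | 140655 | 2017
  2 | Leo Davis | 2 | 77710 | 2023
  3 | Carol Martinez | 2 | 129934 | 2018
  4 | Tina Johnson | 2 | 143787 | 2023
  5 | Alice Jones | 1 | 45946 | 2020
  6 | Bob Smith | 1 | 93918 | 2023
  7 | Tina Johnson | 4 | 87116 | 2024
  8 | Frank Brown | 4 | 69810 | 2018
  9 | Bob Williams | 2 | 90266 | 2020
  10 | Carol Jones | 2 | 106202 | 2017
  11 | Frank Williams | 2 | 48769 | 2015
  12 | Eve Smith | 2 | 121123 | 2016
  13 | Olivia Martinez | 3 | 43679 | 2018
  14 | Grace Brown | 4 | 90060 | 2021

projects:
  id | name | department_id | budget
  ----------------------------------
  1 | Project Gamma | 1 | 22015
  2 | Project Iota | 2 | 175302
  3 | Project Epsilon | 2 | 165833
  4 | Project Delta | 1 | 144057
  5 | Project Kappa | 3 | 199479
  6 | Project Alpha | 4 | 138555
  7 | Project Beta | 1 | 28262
SELECT name, budget FROM projects WHERE budget < 109999

Execution result:
name | budget
Project Gamma | 22015
Project Beta | 28262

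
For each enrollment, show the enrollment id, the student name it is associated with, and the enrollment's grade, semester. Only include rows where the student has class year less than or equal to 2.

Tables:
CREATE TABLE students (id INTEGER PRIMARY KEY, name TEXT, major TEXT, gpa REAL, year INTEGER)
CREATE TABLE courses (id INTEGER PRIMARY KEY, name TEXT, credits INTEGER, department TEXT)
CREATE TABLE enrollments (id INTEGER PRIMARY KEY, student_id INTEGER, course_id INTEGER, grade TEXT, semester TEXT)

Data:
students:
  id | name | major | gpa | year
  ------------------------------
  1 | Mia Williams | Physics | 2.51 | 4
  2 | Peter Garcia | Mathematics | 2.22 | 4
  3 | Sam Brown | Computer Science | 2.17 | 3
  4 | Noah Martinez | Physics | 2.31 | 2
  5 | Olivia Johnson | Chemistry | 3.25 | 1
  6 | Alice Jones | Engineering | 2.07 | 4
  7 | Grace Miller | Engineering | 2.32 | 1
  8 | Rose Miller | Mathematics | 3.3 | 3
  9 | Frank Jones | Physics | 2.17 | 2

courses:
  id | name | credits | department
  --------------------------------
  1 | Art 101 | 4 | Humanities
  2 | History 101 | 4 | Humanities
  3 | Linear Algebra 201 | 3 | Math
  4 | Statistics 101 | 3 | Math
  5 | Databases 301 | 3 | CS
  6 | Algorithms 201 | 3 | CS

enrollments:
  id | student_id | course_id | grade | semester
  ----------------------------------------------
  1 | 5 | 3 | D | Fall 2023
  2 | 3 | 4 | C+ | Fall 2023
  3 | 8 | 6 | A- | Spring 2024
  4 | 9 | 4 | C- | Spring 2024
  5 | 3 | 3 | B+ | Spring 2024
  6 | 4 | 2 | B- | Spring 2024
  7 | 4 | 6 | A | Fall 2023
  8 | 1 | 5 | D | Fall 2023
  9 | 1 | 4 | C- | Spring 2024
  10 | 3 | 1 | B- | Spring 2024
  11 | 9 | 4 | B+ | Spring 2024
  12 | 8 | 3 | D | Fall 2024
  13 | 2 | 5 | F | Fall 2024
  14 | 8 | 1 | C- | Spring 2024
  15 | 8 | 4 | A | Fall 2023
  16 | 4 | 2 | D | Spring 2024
SELECT c.id, p.name AS student, c.grade, c.semester FROM enrollments c JOIN students p ON c.student_id = p.id WHERE p.year <= 2

Execution result:
id | student | grade | semester
1 | Olivia Johnson | D | Fall 2023
4 | Frank Jones | C- | Spring 2024
6 | Noah Martinez | B- | Spring 2024
7 | Noah Martinez | A | Fall 2023
11 | Frank Jones | B+ | Spring 2024
16 | Noah Martinez | D | Spring 2024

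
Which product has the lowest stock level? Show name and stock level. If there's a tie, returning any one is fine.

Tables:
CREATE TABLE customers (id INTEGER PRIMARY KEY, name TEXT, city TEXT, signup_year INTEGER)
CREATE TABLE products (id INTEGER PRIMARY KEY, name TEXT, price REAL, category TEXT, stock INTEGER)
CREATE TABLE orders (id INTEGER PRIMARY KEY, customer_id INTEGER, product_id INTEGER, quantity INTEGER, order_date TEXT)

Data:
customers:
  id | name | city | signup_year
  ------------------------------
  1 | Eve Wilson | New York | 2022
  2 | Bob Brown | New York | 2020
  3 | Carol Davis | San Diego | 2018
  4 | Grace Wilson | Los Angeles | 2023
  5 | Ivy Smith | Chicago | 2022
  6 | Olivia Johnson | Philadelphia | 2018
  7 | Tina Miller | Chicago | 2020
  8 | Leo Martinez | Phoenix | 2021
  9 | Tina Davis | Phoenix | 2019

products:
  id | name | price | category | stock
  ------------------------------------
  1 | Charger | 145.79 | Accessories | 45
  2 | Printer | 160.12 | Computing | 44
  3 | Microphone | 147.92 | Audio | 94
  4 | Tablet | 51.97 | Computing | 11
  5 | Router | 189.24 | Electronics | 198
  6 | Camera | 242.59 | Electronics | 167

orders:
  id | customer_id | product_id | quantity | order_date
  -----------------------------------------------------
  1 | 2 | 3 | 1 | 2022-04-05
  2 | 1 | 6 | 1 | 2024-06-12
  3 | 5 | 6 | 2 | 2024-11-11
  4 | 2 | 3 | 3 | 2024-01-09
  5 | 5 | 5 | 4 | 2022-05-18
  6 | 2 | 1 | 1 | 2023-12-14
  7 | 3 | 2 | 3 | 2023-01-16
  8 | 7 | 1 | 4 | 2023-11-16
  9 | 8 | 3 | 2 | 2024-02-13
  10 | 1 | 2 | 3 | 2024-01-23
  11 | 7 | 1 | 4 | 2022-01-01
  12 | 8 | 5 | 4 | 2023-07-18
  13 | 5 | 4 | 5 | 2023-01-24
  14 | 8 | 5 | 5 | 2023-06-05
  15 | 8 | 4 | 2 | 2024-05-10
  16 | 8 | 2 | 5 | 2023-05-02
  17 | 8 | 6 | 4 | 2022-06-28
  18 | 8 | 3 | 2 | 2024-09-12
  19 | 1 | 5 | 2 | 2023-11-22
SELECT name, stock FROM products ORDER BY stock ASC LIMIT 1

Execution result:
name | stock
Tablet | 11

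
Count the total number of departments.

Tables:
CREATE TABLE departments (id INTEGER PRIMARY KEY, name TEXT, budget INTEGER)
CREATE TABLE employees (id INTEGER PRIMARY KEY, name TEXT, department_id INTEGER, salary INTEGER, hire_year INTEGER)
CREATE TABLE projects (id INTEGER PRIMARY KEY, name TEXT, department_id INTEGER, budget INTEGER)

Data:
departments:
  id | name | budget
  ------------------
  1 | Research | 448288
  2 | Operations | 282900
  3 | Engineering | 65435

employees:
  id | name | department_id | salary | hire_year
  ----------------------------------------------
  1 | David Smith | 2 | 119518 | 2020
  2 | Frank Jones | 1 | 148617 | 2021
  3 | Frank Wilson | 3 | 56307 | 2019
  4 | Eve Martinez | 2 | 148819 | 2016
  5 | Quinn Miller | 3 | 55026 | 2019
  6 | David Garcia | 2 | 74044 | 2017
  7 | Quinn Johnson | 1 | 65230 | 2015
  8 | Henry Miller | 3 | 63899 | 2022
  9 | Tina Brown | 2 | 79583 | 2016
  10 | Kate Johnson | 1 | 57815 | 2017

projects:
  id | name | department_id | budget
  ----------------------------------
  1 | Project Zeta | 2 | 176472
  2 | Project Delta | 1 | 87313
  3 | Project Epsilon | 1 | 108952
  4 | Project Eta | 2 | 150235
SELECT COUNT(*) FROM departments

Execution result:
3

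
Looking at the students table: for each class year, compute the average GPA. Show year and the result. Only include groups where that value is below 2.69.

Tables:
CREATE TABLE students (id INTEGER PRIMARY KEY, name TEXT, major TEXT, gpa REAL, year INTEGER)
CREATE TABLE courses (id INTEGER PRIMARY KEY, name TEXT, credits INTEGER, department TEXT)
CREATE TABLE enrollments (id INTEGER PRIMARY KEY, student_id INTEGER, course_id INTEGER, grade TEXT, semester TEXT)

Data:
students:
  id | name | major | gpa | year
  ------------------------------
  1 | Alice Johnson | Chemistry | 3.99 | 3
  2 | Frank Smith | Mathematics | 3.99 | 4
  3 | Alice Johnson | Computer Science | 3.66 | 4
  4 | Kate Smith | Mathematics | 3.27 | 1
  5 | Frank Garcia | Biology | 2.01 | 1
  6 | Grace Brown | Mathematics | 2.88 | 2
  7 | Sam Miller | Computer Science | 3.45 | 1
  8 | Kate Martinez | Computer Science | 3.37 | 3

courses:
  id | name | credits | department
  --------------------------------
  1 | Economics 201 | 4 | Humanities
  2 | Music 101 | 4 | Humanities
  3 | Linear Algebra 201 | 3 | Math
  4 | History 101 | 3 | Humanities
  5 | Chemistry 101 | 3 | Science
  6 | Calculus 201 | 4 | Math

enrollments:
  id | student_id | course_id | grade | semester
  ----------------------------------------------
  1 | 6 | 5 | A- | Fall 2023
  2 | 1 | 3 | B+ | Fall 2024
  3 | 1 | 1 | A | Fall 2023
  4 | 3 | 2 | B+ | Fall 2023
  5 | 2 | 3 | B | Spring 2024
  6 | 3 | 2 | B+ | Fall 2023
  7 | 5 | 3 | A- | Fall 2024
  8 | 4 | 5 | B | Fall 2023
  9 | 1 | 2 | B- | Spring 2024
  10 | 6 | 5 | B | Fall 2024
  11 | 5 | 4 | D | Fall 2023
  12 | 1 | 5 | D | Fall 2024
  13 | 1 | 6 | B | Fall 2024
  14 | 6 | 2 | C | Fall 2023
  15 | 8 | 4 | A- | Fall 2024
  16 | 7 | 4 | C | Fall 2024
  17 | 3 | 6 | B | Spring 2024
SELECT year, AVG(gpa) AS avg_gpa FROM students GROUP BY year HAVING AVG(gpa) < 2.69

Execution result:
(no rows)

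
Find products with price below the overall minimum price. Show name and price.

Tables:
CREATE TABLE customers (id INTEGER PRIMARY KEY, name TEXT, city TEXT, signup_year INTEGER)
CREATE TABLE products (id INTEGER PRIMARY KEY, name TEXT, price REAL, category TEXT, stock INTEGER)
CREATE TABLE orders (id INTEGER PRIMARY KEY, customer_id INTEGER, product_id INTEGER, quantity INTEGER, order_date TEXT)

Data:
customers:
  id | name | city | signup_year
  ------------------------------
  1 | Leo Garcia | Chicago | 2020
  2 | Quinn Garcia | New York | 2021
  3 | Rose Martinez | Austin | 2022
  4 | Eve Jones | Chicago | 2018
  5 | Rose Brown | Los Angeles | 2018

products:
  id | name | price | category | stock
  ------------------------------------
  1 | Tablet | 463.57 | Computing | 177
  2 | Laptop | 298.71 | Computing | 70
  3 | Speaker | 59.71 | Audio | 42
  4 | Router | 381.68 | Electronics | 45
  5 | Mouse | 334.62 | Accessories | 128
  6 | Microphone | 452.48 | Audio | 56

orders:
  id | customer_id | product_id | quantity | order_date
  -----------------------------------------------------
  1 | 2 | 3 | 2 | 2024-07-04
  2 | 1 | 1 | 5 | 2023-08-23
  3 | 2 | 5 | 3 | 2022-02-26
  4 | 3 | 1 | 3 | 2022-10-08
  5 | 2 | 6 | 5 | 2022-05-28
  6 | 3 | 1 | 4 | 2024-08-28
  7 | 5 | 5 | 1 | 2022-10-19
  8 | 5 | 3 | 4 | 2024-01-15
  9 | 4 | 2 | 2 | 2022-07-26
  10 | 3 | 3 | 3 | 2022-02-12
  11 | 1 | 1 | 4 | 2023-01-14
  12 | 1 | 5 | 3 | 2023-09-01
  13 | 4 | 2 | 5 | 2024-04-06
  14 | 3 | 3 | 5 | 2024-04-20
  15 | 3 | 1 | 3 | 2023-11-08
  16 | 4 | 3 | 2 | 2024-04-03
SELECT name, price FROM products WHERE price < (SELECT MIN(price) FROM products)

Execution result:
(no rows)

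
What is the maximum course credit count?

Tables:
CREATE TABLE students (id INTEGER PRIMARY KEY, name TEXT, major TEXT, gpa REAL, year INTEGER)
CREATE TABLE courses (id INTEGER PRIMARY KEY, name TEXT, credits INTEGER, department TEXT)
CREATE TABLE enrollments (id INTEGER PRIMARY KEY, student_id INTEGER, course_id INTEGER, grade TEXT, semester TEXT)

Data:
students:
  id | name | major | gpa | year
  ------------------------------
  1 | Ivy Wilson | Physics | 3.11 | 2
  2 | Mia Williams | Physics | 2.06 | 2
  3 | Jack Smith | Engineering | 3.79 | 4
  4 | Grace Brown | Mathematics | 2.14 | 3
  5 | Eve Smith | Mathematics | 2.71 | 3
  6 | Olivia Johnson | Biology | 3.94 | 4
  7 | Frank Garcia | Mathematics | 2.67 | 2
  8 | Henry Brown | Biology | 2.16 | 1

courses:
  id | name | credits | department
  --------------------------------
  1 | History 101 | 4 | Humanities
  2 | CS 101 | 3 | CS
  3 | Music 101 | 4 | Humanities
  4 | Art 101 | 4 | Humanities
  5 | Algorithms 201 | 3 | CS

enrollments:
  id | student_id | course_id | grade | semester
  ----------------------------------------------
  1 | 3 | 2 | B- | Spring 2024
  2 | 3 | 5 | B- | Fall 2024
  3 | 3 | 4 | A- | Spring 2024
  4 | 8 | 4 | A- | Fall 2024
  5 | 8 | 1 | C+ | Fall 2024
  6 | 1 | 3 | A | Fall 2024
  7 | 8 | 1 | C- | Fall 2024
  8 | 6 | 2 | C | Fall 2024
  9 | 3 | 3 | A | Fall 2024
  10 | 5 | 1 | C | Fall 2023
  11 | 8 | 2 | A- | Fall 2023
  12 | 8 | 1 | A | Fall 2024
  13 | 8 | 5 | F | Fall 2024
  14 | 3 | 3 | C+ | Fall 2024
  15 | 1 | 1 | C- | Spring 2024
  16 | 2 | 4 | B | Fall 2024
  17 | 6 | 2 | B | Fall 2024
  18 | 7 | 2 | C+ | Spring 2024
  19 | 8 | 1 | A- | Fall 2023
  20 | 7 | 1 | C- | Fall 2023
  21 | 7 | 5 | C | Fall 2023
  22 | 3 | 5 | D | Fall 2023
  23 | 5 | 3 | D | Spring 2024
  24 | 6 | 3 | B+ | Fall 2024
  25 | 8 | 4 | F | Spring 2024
SELECT MAX(credits) FROM courses

Execution result:
4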